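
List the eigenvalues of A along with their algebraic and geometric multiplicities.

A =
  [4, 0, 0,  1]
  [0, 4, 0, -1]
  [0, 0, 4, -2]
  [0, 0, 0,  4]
λ = 4: alg = 4, geom = 3

Step 1 — factor the characteristic polynomial to read off the algebraic multiplicities:
  χ_A(x) = (x - 4)^4

Step 2 — compute geometric multiplicities via the rank-nullity identity g(λ) = n − rank(A − λI):
  rank(A − (4)·I) = 1, so dim ker(A − (4)·I) = n − 1 = 3

Summary:
  λ = 4: algebraic multiplicity = 4, geometric multiplicity = 3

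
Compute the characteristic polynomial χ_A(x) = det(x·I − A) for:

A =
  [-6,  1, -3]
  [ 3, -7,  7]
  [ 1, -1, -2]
x^3 + 15*x^2 + 75*x + 125

Expanding det(x·I − A) (e.g. by cofactor expansion or by noting that A is similar to its Jordan form J, which has the same characteristic polynomial as A) gives
  χ_A(x) = x^3 + 15*x^2 + 75*x + 125
which factors as (x + 5)^3. The eigenvalues (with algebraic multiplicities) are λ = -5 with multiplicity 3.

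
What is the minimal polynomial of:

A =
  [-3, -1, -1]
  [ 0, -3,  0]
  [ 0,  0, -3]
x^2 + 6*x + 9

The characteristic polynomial is χ_A(x) = (x + 3)^3, so the eigenvalues are known. The minimal polynomial is
  m_A(x) = Π_λ (x − λ)^{k_λ}
where k_λ is the size of the *largest* Jordan block for λ (equivalently, the smallest k with (A − λI)^k v = 0 for every generalised eigenvector v of λ).

  λ = -3: largest Jordan block has size 2, contributing (x + 3)^2

So m_A(x) = (x + 3)^2 = x^2 + 6*x + 9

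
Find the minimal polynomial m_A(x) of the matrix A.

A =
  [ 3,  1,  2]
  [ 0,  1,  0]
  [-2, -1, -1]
x^2 - 2*x + 1

The characteristic polynomial is χ_A(x) = (x - 1)^3, so the eigenvalues are known. The minimal polynomial is
  m_A(x) = Π_λ (x − λ)^{k_λ}
where k_λ is the size of the *largest* Jordan block for λ (equivalently, the smallest k with (A − λI)^k v = 0 for every generalised eigenvector v of λ).

  λ = 1: largest Jordan block has size 2, contributing (x − 1)^2

So m_A(x) = (x - 1)^2 = x^2 - 2*x + 1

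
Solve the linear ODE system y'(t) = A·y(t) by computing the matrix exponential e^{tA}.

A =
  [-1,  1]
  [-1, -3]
e^{tA} =
  [t*exp(-2*t) + exp(-2*t), t*exp(-2*t)]
  [-t*exp(-2*t), -t*exp(-2*t) + exp(-2*t)]

Strategy: write A = P · J · P⁻¹ where J is a Jordan canonical form, so e^{tA} = P · e^{tJ} · P⁻¹, and e^{tJ} can be computed block-by-block.

A has Jordan form
J =
  [-2,  1]
  [ 0, -2]
(up to reordering of blocks).

Per-block formulas:
  For a 2×2 Jordan block J_2(-2): exp(t · J_2(-2)) = e^(-2t)·(I + t·N), where N is the 2×2 nilpotent shift.

After assembling e^{tJ} and conjugating by P, we get:

e^{tA} =
  [t*exp(-2*t) + exp(-2*t), t*exp(-2*t)]
  [-t*exp(-2*t), -t*exp(-2*t) + exp(-2*t)]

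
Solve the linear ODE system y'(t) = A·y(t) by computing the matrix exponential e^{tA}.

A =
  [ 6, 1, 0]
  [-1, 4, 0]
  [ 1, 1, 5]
e^{tA} =
  [t*exp(5*t) + exp(5*t), t*exp(5*t), 0]
  [-t*exp(5*t), -t*exp(5*t) + exp(5*t), 0]
  [t*exp(5*t), t*exp(5*t), exp(5*t)]

Strategy: write A = P · J · P⁻¹ where J is a Jordan canonical form, so e^{tA} = P · e^{tJ} · P⁻¹, and e^{tJ} can be computed block-by-block.

A has Jordan form
J =
  [5, 1, 0]
  [0, 5, 0]
  [0, 0, 5]
(up to reordering of blocks).

Per-block formulas:
  For a 2×2 Jordan block J_2(5): exp(t · J_2(5)) = e^(5t)·(I + t·N), where N is the 2×2 nilpotent shift.
  For a 1×1 block at λ = 5: exp(t · [5]) = [e^(5t)].

After assembling e^{tJ} and conjugating by P, we get:

e^{tA} =
  [t*exp(5*t) + exp(5*t), t*exp(5*t), 0]
  [-t*exp(5*t), -t*exp(5*t) + exp(5*t), 0]
  [t*exp(5*t), t*exp(5*t), exp(5*t)]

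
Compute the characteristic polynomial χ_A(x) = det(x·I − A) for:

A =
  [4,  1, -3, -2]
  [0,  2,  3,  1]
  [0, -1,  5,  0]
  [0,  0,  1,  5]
x^4 - 16*x^3 + 96*x^2 - 256*x + 256

Expanding det(x·I − A) (e.g. by cofactor expansion or by noting that A is similar to its Jordan form J, which has the same characteristic polynomial as A) gives
  χ_A(x) = x^4 - 16*x^3 + 96*x^2 - 256*x + 256
which factors as (x - 4)^4. The eigenvalues (with algebraic multiplicities) are λ = 4 with multiplicity 4.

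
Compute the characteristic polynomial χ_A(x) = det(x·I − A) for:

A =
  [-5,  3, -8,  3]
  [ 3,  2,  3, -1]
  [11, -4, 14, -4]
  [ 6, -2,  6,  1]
x^4 - 12*x^3 + 54*x^2 - 108*x + 81

Expanding det(x·I − A) (e.g. by cofactor expansion or by noting that A is similar to its Jordan form J, which has the same characteristic polynomial as A) gives
  χ_A(x) = x^4 - 12*x^3 + 54*x^2 - 108*x + 81
which factors as (x - 3)^4. The eigenvalues (with algebraic multiplicities) are λ = 3 with multiplicity 4.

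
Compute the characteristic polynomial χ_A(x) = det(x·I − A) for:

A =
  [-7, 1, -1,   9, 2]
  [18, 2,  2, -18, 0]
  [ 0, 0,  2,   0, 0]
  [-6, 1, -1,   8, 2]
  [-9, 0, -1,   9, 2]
x^5 - 7*x^4 + 16*x^3 - 8*x^2 - 16*x + 16

Expanding det(x·I − A) (e.g. by cofactor expansion or by noting that A is similar to its Jordan form J, which has the same characteristic polynomial as A) gives
  χ_A(x) = x^5 - 7*x^4 + 16*x^3 - 8*x^2 - 16*x + 16
which factors as (x - 2)^4*(x + 1). The eigenvalues (with algebraic multiplicities) are λ = -1 with multiplicity 1, λ = 2 with multiplicity 4.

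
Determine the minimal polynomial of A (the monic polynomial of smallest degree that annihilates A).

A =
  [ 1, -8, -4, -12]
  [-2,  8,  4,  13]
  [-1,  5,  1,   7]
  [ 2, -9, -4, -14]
x^2 + 2*x + 1

The characteristic polynomial is χ_A(x) = (x + 1)^4, so the eigenvalues are known. The minimal polynomial is
  m_A(x) = Π_λ (x − λ)^{k_λ}
where k_λ is the size of the *largest* Jordan block for λ (equivalently, the smallest k with (A − λI)^k v = 0 for every generalised eigenvector v of λ).

  λ = -1: largest Jordan block has size 2, contributing (x + 1)^2

So m_A(x) = (x + 1)^2 = x^2 + 2*x + 1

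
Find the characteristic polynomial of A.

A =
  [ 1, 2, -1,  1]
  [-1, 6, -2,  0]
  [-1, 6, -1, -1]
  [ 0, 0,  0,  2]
x^4 - 8*x^3 + 24*x^2 - 32*x + 16

Expanding det(x·I − A) (e.g. by cofactor expansion or by noting that A is similar to its Jordan form J, which has the same characteristic polynomial as A) gives
  χ_A(x) = x^4 - 8*x^3 + 24*x^2 - 32*x + 16
which factors as (x - 2)^4. The eigenvalues (with algebraic multiplicities) are λ = 2 with multiplicity 4.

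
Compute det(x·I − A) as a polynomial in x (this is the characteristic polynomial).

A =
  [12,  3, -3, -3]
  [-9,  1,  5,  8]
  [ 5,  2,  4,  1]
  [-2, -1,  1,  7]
x^4 - 24*x^3 + 216*x^2 - 864*x + 1296

Expanding det(x·I − A) (e.g. by cofactor expansion or by noting that A is similar to its Jordan form J, which has the same characteristic polynomial as A) gives
  χ_A(x) = x^4 - 24*x^3 + 216*x^2 - 864*x + 1296
which factors as (x - 6)^4. The eigenvalues (with algebraic multiplicities) are λ = 6 with multiplicity 4.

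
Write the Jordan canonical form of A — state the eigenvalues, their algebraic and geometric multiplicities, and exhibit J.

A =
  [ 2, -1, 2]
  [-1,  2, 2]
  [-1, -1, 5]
J_2(3) ⊕ J_1(3)

The characteristic polynomial is
  det(x·I − A) = x^3 - 9*x^2 + 27*x - 27 = (x - 3)^3

Eigenvalues and multiplicities (the geometric multiplicity of λ is n − rank(A − λI), which equals the number of Jordan blocks for λ):
  λ = 3: algebraic multiplicity = 3, geometric multiplicity = 2

Determining the block sizes for each eigenvalue:
  λ = 3: 2 blocks summing to 3 forces exactly one block of size 2 and the rest size 1 → block sizes [2, 1]

Assembling the blocks gives a Jordan form
J =
  [3, 1, 0]
  [0, 3, 0]
  [0, 0, 3]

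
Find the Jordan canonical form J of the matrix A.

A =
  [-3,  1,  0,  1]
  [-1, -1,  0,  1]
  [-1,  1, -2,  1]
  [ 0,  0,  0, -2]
J_2(-2) ⊕ J_1(-2) ⊕ J_1(-2)

The characteristic polynomial is
  det(x·I − A) = x^4 + 8*x^3 + 24*x^2 + 32*x + 16 = (x + 2)^4

Eigenvalues and multiplicities (the geometric multiplicity of λ is n − rank(A − λI), which equals the number of Jordan blocks for λ):
  λ = -2: algebraic multiplicity = 4, geometric multiplicity = 3

Determining the block sizes for each eigenvalue:
  λ = -2: 3 blocks summing to 4 forces exactly one block of size 2 and the rest size 1 → block sizes [2, 1, 1]

Assembling the blocks gives a Jordan form
J =
  [-2,  1,  0,  0]
  [ 0, -2,  0,  0]
  [ 0,  0, -2,  0]
  [ 0,  0,  0, -2]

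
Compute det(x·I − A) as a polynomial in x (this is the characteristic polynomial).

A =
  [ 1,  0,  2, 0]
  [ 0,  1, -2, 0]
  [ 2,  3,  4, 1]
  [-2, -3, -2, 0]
x^4 - 6*x^3 + 13*x^2 - 12*x + 4

Expanding det(x·I − A) (e.g. by cofactor expansion or by noting that A is similar to its Jordan form J, which has the same characteristic polynomial as A) gives
  χ_A(x) = x^4 - 6*x^3 + 13*x^2 - 12*x + 4
which factors as (x - 2)^2*(x - 1)^2. The eigenvalues (with algebraic multiplicities) are λ = 1 with multiplicity 2, λ = 2 with multiplicity 2.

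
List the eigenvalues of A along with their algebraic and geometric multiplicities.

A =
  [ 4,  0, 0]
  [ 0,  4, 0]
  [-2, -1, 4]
λ = 4: alg = 3, geom = 2

Step 1 — factor the characteristic polynomial to read off the algebraic multiplicities:
  χ_A(x) = (x - 4)^3

Step 2 — compute geometric multiplicities via the rank-nullity identity g(λ) = n − rank(A − λI):
  rank(A − (4)·I) = 1, so dim ker(A − (4)·I) = n − 1 = 2

Summary:
  λ = 4: algebraic multiplicity = 3, geometric multiplicity = 2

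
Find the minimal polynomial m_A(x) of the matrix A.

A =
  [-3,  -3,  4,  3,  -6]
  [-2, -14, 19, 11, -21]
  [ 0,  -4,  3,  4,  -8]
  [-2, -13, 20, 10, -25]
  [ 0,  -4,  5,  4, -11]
x^3 + 9*x^2 + 27*x + 27

The characteristic polynomial is χ_A(x) = (x + 3)^5, so the eigenvalues are known. The minimal polynomial is
  m_A(x) = Π_λ (x − λ)^{k_λ}
where k_λ is the size of the *largest* Jordan block for λ (equivalently, the smallest k with (A − λI)^k v = 0 for every generalised eigenvector v of λ).

  λ = -3: largest Jordan block has size 3, contributing (x + 3)^3

So m_A(x) = (x + 3)^3 = x^3 + 9*x^2 + 27*x + 27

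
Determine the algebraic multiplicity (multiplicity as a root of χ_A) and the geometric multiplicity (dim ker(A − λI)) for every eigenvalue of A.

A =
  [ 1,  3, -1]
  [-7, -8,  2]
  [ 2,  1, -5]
λ = -4: alg = 3, geom = 1

Step 1 — factor the characteristic polynomial to read off the algebraic multiplicities:
  χ_A(x) = (x + 4)^3

Step 2 — compute geometric multiplicities via the rank-nullity identity g(λ) = n − rank(A − λI):
  rank(A − (-4)·I) = 2, so dim ker(A − (-4)·I) = n − 2 = 1

Summary:
  λ = -4: algebraic multiplicity = 3, geometric multiplicity = 1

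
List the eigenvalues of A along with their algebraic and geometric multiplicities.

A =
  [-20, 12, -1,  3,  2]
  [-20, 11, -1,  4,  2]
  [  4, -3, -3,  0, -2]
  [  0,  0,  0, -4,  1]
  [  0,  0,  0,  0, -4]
λ = -4: alg = 5, geom = 2

Step 1 — factor the characteristic polynomial to read off the algebraic multiplicities:
  χ_A(x) = (x + 4)^5

Step 2 — compute geometric multiplicities via the rank-nullity identity g(λ) = n − rank(A − λI):
  rank(A − (-4)·I) = 3, so dim ker(A − (-4)·I) = n − 3 = 2

Summary:
  λ = -4: algebraic multiplicity = 5, geometric multiplicity = 2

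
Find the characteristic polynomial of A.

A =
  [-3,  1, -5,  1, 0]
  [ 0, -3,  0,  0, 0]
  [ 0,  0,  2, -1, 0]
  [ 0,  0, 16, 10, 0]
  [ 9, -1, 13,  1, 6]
x^5 - 12*x^4 + 9*x^3 + 270*x^2 - 324*x - 1944

Expanding det(x·I − A) (e.g. by cofactor expansion or by noting that A is similar to its Jordan form J, which has the same characteristic polynomial as A) gives
  χ_A(x) = x^5 - 12*x^4 + 9*x^3 + 270*x^2 - 324*x - 1944
which factors as (x - 6)^3*(x + 3)^2. The eigenvalues (with algebraic multiplicities) are λ = -3 with multiplicity 2, λ = 6 with multiplicity 3.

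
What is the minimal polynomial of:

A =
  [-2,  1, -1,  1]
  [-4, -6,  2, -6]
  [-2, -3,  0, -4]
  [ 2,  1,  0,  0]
x^2 + 4*x + 4

The characteristic polynomial is χ_A(x) = (x + 2)^4, so the eigenvalues are known. The minimal polynomial is
  m_A(x) = Π_λ (x − λ)^{k_λ}
where k_λ is the size of the *largest* Jordan block for λ (equivalently, the smallest k with (A − λI)^k v = 0 for every generalised eigenvector v of λ).

  λ = -2: largest Jordan block has size 2, contributing (x + 2)^2

So m_A(x) = (x + 2)^2 = x^2 + 4*x + 4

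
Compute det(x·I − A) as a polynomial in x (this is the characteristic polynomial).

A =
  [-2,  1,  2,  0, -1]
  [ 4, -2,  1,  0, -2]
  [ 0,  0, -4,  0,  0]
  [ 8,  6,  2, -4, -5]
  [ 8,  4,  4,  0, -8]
x^5 + 20*x^4 + 160*x^3 + 640*x^2 + 1280*x + 1024

Expanding det(x·I − A) (e.g. by cofactor expansion or by noting that A is similar to its Jordan form J, which has the same characteristic polynomial as A) gives
  χ_A(x) = x^5 + 20*x^4 + 160*x^3 + 640*x^2 + 1280*x + 1024
which factors as (x + 4)^5. The eigenvalues (with algebraic multiplicities) are λ = -4 with multiplicity 5.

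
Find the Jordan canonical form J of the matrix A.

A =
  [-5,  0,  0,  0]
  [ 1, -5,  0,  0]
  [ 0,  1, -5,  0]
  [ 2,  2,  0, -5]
J_3(-5) ⊕ J_1(-5)

The characteristic polynomial is
  det(x·I − A) = x^4 + 20*x^3 + 150*x^2 + 500*x + 625 = (x + 5)^4

Eigenvalues and multiplicities (the geometric multiplicity of λ is n − rank(A − λI), which equals the number of Jordan blocks for λ):
  λ = -5: algebraic multiplicity = 4, geometric multiplicity = 2

Determining the block sizes for each eigenvalue:
  λ = -5: with am = 4 and gm = 2, the partition is not yet determined (e.g. several partitions of 4 into 2 parts exist). Let N = A − (-5)·I. Computing rank(N^1) = 2, rank(N^2) = 1, rank(N^3) = 0; the number of blocks of size ≥ j is rank(N^{j−1}) − rank(N^j), giving [2, 1, 1]. So we have 1 block(s) of size 3, 1 block(s) of size 1 → block sizes [3, 1]

Assembling the blocks gives a Jordan form
J =
  [-5,  1,  0,  0]
  [ 0, -5,  1,  0]
  [ 0,  0, -5,  0]
  [ 0,  0,  0, -5]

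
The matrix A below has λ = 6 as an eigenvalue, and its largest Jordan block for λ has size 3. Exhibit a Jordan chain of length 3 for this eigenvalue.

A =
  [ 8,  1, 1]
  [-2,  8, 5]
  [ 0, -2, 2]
A Jordan chain for λ = 6 of length 3:
v_1 = (2, -8, 4)ᵀ
v_2 = (2, -2, 0)ᵀ
v_3 = (1, 0, 0)ᵀ

Let N = A − (6)·I. We want v_3 with N^3 v_3 = 0 but N^2 v_3 ≠ 0; then v_{j-1} := N · v_j for j = 3, …, 2.

Pick v_3 = (1, 0, 0)ᵀ.
Then v_2 = N · v_3 = (2, -2, 0)ᵀ.
Then v_1 = N · v_2 = (2, -8, 4)ᵀ.

Sanity check: (A − (6)·I) v_1 = (0, 0, 0)ᵀ = 0. ✓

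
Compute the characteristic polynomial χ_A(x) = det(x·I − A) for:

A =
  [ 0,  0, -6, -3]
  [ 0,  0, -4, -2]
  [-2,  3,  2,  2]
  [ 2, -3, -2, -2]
x^4

Expanding det(x·I − A) (e.g. by cofactor expansion or by noting that A is similar to its Jordan form J, which has the same characteristic polynomial as A) gives
  χ_A(x) = x^4
which factors as x^4. The eigenvalues (with algebraic multiplicities) are λ = 0 with multiplicity 4.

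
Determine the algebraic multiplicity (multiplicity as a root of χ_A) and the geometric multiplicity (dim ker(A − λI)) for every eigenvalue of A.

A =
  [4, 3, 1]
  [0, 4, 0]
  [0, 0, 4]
λ = 4: alg = 3, geom = 2

Step 1 — factor the characteristic polynomial to read off the algebraic multiplicities:
  χ_A(x) = (x - 4)^3

Step 2 — compute geometric multiplicities via the rank-nullity identity g(λ) = n − rank(A − λI):
  rank(A − (4)·I) = 1, so dim ker(A − (4)·I) = n − 1 = 2

Summary:
  λ = 4: algebraic multiplicity = 3, geometric multiplicity = 2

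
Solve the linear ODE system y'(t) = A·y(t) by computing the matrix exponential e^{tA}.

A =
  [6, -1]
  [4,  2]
e^{tA} =
  [2*t*exp(4*t) + exp(4*t), -t*exp(4*t)]
  [4*t*exp(4*t), -2*t*exp(4*t) + exp(4*t)]

Strategy: write A = P · J · P⁻¹ where J is a Jordan canonical form, so e^{tA} = P · e^{tJ} · P⁻¹, and e^{tJ} can be computed block-by-block.

A has Jordan form
J =
  [4, 1]
  [0, 4]
(up to reordering of blocks).

Per-block formulas:
  For a 2×2 Jordan block J_2(4): exp(t · J_2(4)) = e^(4t)·(I + t·N), where N is the 2×2 nilpotent shift.

After assembling e^{tJ} and conjugating by P, we get:

e^{tA} =
  [2*t*exp(4*t) + exp(4*t), -t*exp(4*t)]
  [4*t*exp(4*t), -2*t*exp(4*t) + exp(4*t)]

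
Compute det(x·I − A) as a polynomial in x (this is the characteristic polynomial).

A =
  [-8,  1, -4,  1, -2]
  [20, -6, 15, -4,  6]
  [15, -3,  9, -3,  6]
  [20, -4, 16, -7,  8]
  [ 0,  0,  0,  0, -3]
x^5 + 15*x^4 + 90*x^3 + 270*x^2 + 405*x + 243

Expanding det(x·I − A) (e.g. by cofactor expansion or by noting that A is similar to its Jordan form J, which has the same characteristic polynomial as A) gives
  χ_A(x) = x^5 + 15*x^4 + 90*x^3 + 270*x^2 + 405*x + 243
which factors as (x + 3)^5. The eigenvalues (with algebraic multiplicities) are λ = -3 with multiplicity 5.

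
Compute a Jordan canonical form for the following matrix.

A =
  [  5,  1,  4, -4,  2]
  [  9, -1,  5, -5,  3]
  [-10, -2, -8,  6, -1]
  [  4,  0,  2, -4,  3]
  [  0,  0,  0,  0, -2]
J_3(-2) ⊕ J_2(-2)

The characteristic polynomial is
  det(x·I − A) = x^5 + 10*x^4 + 40*x^3 + 80*x^2 + 80*x + 32 = (x + 2)^5

Eigenvalues and multiplicities (the geometric multiplicity of λ is n − rank(A − λI), which equals the number of Jordan blocks for λ):
  λ = -2: algebraic multiplicity = 5, geometric multiplicity = 2

Determining the block sizes for each eigenvalue:
  λ = -2: with am = 5 and gm = 2, the partition is not yet determined (e.g. several partitions of 5 into 2 parts exist). Let N = A − (-2)·I. Computing rank(N^1) = 3, rank(N^2) = 1, rank(N^3) = 0; the number of blocks of size ≥ j is rank(N^{j−1}) − rank(N^j), giving [2, 2, 1]. So we have 1 block(s) of size 3, 1 block(s) of size 2 → block sizes [3, 2]

Assembling the blocks gives a Jordan form
J =
  [-2,  1,  0,  0,  0]
  [ 0, -2,  1,  0,  0]
  [ 0,  0, -2,  0,  0]
  [ 0,  0,  0, -2,  1]
  [ 0,  0,  0,  0, -2]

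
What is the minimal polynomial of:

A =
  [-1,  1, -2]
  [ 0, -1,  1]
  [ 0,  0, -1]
x^3 + 3*x^2 + 3*x + 1

The characteristic polynomial is χ_A(x) = (x + 1)^3, so the eigenvalues are known. The minimal polynomial is
  m_A(x) = Π_λ (x − λ)^{k_λ}
where k_λ is the size of the *largest* Jordan block for λ (equivalently, the smallest k with (A − λI)^k v = 0 for every generalised eigenvector v of λ).

  λ = -1: largest Jordan block has size 3, contributing (x + 1)^3

So m_A(x) = (x + 1)^3 = x^3 + 3*x^2 + 3*x + 1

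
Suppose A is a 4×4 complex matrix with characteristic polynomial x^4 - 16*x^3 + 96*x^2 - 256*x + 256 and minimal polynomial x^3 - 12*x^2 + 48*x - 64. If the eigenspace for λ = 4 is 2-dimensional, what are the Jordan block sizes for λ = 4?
Block sizes for λ = 4: [3, 1]

Step 1 — from the characteristic polynomial, algebraic multiplicity of λ = 4 is 4. From dim ker(A − (4)·I) = 2, there are exactly 2 Jordan blocks for λ = 4.
Step 2 — from the minimal polynomial, the factor (x − 4)^3 tells us the largest block for λ = 4 has size 3.
Step 3 — with total size 4, 2 blocks, and largest block 3, the block sizes (in nonincreasing order) are [3, 1].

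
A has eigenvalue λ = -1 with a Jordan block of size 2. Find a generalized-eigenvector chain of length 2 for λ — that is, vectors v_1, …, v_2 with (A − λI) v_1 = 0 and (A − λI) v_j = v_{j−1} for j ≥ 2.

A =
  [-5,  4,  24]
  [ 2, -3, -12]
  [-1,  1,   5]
A Jordan chain for λ = -1 of length 2:
v_1 = (-4, 2, -1)ᵀ
v_2 = (1, 0, 0)ᵀ

Let N = A − (-1)·I. We want v_2 with N^2 v_2 = 0 but N^1 v_2 ≠ 0; then v_{j-1} := N · v_j for j = 2, …, 2.

Pick v_2 = (1, 0, 0)ᵀ.
Then v_1 = N · v_2 = (-4, 2, -1)ᵀ.

Sanity check: (A − (-1)·I) v_1 = (0, 0, 0)ᵀ = 0. ✓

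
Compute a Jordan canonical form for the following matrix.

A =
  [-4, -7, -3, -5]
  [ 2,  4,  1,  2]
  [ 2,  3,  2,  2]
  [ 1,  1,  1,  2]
J_2(1) ⊕ J_2(1)

The characteristic polynomial is
  det(x·I − A) = x^4 - 4*x^3 + 6*x^2 - 4*x + 1 = (x - 1)^4

Eigenvalues and multiplicities (the geometric multiplicity of λ is n − rank(A − λI), which equals the number of Jordan blocks for λ):
  λ = 1: algebraic multiplicity = 4, geometric multiplicity = 2

Determining the block sizes for each eigenvalue:
  λ = 1: with am = 4 and gm = 2, the partition is not yet determined (e.g. several partitions of 4 into 2 parts exist). Let N = A − (1)·I. Computing rank(N^1) = 2, rank(N^2) = 0; the number of blocks of size ≥ j is rank(N^{j−1}) − rank(N^j), giving [2, 2]. So we have 2 block(s) of size 2 → block sizes [2, 2]

Assembling the blocks gives a Jordan form
J =
  [1, 1, 0, 0]
  [0, 1, 0, 0]
  [0, 0, 1, 1]
  [0, 0, 0, 1]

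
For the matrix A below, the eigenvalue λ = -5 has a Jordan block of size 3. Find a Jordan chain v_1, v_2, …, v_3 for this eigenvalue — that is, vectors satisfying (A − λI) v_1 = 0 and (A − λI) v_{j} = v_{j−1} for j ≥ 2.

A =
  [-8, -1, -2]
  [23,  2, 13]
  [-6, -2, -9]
A Jordan chain for λ = -5 of length 3:
v_1 = (-2, 14, -4)ᵀ
v_2 = (-3, 23, -6)ᵀ
v_3 = (1, 0, 0)ᵀ

Let N = A − (-5)·I. We want v_3 with N^3 v_3 = 0 but N^2 v_3 ≠ 0; then v_{j-1} := N · v_j for j = 3, …, 2.

Pick v_3 = (1, 0, 0)ᵀ.
Then v_2 = N · v_3 = (-3, 23, -6)ᵀ.
Then v_1 = N · v_2 = (-2, 14, -4)ᵀ.

Sanity check: (A − (-5)·I) v_1 = (0, 0, 0)ᵀ = 0. ✓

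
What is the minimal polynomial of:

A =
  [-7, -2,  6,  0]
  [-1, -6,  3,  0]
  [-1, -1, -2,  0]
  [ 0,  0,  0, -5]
x^2 + 10*x + 25

The characteristic polynomial is χ_A(x) = (x + 5)^4, so the eigenvalues are known. The minimal polynomial is
  m_A(x) = Π_λ (x − λ)^{k_λ}
where k_λ is the size of the *largest* Jordan block for λ (equivalently, the smallest k with (A − λI)^k v = 0 for every generalised eigenvector v of λ).

  λ = -5: largest Jordan block has size 2, contributing (x + 5)^2

So m_A(x) = (x + 5)^2 = x^2 + 10*x + 25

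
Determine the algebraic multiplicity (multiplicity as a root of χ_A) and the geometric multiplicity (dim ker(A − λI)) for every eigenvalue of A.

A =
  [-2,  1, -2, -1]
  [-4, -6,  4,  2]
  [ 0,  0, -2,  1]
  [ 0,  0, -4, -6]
λ = -4: alg = 4, geom = 2

Step 1 — factor the characteristic polynomial to read off the algebraic multiplicities:
  χ_A(x) = (x + 4)^4

Step 2 — compute geometric multiplicities via the rank-nullity identity g(λ) = n − rank(A − λI):
  rank(A − (-4)·I) = 2, so dim ker(A − (-4)·I) = n − 2 = 2

Summary:
  λ = -4: algebraic multiplicity = 4, geometric multiplicity = 2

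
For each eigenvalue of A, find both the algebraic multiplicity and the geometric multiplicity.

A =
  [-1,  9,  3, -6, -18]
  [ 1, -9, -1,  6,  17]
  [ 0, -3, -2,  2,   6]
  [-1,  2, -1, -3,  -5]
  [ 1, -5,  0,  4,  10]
λ = -1: alg = 5, geom = 3

Step 1 — factor the characteristic polynomial to read off the algebraic multiplicities:
  χ_A(x) = (x + 1)^5

Step 2 — compute geometric multiplicities via the rank-nullity identity g(λ) = n − rank(A − λI):
  rank(A − (-1)·I) = 2, so dim ker(A − (-1)·I) = n − 2 = 3

Summary:
  λ = -1: algebraic multiplicity = 5, geometric multiplicity = 3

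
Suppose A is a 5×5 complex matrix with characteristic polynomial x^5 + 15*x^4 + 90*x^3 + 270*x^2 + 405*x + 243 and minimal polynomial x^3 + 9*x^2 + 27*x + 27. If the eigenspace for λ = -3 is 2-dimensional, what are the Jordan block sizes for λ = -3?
Block sizes for λ = -3: [3, 2]

Step 1 — from the characteristic polynomial, algebraic multiplicity of λ = -3 is 5. From dim ker(A − (-3)·I) = 2, there are exactly 2 Jordan blocks for λ = -3.
Step 2 — from the minimal polynomial, the factor (x + 3)^3 tells us the largest block for λ = -3 has size 3.
Step 3 — with total size 5, 2 blocks, and largest block 3, the block sizes (in nonincreasing order) are [3, 2].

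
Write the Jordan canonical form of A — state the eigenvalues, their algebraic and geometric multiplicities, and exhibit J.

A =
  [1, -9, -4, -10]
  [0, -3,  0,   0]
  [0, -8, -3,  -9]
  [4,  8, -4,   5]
J_2(-3) ⊕ J_2(3)

The characteristic polynomial is
  det(x·I − A) = x^4 - 18*x^2 + 81 = (x - 3)^2*(x + 3)^2

Eigenvalues and multiplicities (the geometric multiplicity of λ is n − rank(A − λI), which equals the number of Jordan blocks for λ):
  λ = -3: algebraic multiplicity = 2, geometric multiplicity = 1
  λ = 3: algebraic multiplicity = 2, geometric multiplicity = 1

Determining the block sizes for each eigenvalue:
  λ = -3: one block (gm = 1), so the single block has size am = 2 → block sizes [2]
  λ = 3: one block (gm = 1), so the single block has size am = 2 → block sizes [2]

Assembling the blocks gives a Jordan form
J =
  [-3,  1, 0, 0]
  [ 0, -3, 0, 0]
  [ 0,  0, 3, 1]
  [ 0,  0, 0, 3]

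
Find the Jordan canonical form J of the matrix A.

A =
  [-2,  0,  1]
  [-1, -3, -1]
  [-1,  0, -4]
J_2(-3) ⊕ J_1(-3)

The characteristic polynomial is
  det(x·I − A) = x^3 + 9*x^2 + 27*x + 27 = (x + 3)^3

Eigenvalues and multiplicities (the geometric multiplicity of λ is n − rank(A − λI), which equals the number of Jordan blocks for λ):
  λ = -3: algebraic multiplicity = 3, geometric multiplicity = 2

Determining the block sizes for each eigenvalue:
  λ = -3: 2 blocks summing to 3 forces exactly one block of size 2 and the rest size 1 → block sizes [2, 1]

Assembling the blocks gives a Jordan form
J =
  [-3,  1,  0]
  [ 0, -3,  0]
  [ 0,  0, -3]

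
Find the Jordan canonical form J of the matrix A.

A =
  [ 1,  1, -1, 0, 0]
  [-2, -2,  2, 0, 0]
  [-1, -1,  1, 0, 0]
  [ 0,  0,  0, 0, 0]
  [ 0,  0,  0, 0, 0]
J_2(0) ⊕ J_1(0) ⊕ J_1(0) ⊕ J_1(0)

The characteristic polynomial is
  det(x·I − A) = x^5

Eigenvalues and multiplicities (the geometric multiplicity of λ is n − rank(A − λI), which equals the number of Jordan blocks for λ):
  λ = 0: algebraic multiplicity = 5, geometric multiplicity = 4

Determining the block sizes for each eigenvalue:
  λ = 0: 4 blocks summing to 5 forces exactly one block of size 2 and the rest size 1 → block sizes [2, 1, 1, 1]

Assembling the blocks gives a Jordan form
J =
  [0, 1, 0, 0, 0]
  [0, 0, 0, 0, 0]
  [0, 0, 0, 0, 0]
  [0, 0, 0, 0, 0]
  [0, 0, 0, 0, 0]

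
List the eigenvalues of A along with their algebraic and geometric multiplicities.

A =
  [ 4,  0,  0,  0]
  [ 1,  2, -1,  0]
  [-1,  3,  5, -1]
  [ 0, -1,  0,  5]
λ = 4: alg = 4, geom = 2

Step 1 — factor the characteristic polynomial to read off the algebraic multiplicities:
  χ_A(x) = (x - 4)^4

Step 2 — compute geometric multiplicities via the rank-nullity identity g(λ) = n − rank(A − λI):
  rank(A − (4)·I) = 2, so dim ker(A − (4)·I) = n − 2 = 2

Summary:
  λ = 4: algebraic multiplicity = 4, geometric multiplicity = 2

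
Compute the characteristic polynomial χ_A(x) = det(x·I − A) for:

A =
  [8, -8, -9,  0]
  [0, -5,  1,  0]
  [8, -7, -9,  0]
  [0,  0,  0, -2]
x^4 + 8*x^3 + 24*x^2 + 32*x + 16

Expanding det(x·I − A) (e.g. by cofactor expansion or by noting that A is similar to its Jordan form J, which has the same characteristic polynomial as A) gives
  χ_A(x) = x^4 + 8*x^3 + 24*x^2 + 32*x + 16
which factors as (x + 2)^4. The eigenvalues (with algebraic multiplicities) are λ = -2 with multiplicity 4.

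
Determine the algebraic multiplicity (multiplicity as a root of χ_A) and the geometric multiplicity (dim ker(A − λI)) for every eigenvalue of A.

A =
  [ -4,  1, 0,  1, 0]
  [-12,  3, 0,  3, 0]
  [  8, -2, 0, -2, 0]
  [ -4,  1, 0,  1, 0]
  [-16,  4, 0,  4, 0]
λ = 0: alg = 5, geom = 4

Step 1 — factor the characteristic polynomial to read off the algebraic multiplicities:
  χ_A(x) = x^5

Step 2 — compute geometric multiplicities via the rank-nullity identity g(λ) = n − rank(A − λI):
  rank(A − (0)·I) = 1, so dim ker(A − (0)·I) = n − 1 = 4

Summary:
  λ = 0: algebraic multiplicity = 5, geometric multiplicity = 4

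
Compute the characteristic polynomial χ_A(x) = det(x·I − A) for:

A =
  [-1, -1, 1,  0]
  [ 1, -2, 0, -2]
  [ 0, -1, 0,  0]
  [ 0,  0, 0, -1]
x^4 + 4*x^3 + 6*x^2 + 4*x + 1

Expanding det(x·I − A) (e.g. by cofactor expansion or by noting that A is similar to its Jordan form J, which has the same characteristic polynomial as A) gives
  χ_A(x) = x^4 + 4*x^3 + 6*x^2 + 4*x + 1
which factors as (x + 1)^4. The eigenvalues (with algebraic multiplicities) are λ = -1 with multiplicity 4.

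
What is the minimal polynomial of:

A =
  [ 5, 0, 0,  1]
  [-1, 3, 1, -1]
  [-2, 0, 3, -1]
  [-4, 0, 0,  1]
x^2 - 6*x + 9

The characteristic polynomial is χ_A(x) = (x - 3)^4, so the eigenvalues are known. The minimal polynomial is
  m_A(x) = Π_λ (x − λ)^{k_λ}
where k_λ is the size of the *largest* Jordan block for λ (equivalently, the smallest k with (A − λI)^k v = 0 for every generalised eigenvector v of λ).

  λ = 3: largest Jordan block has size 2, contributing (x − 3)^2

So m_A(x) = (x - 3)^2 = x^2 - 6*x + 9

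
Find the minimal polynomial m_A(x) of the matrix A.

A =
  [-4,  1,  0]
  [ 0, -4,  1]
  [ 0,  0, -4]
x^3 + 12*x^2 + 48*x + 64

The characteristic polynomial is χ_A(x) = (x + 4)^3, so the eigenvalues are known. The minimal polynomial is
  m_A(x) = Π_λ (x − λ)^{k_λ}
where k_λ is the size of the *largest* Jordan block for λ (equivalently, the smallest k with (A − λI)^k v = 0 for every generalised eigenvector v of λ).

  λ = -4: largest Jordan block has size 3, contributing (x + 4)^3

So m_A(x) = (x + 4)^3 = x^3 + 12*x^2 + 48*x + 64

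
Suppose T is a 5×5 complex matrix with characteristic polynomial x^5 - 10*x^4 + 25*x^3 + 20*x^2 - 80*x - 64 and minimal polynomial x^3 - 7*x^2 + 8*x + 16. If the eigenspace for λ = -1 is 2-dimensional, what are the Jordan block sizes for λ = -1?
Block sizes for λ = -1: [1, 1]

Step 1 — from the characteristic polynomial, algebraic multiplicity of λ = -1 is 2. From dim ker(T − (-1)·I) = 2, there are exactly 2 Jordan blocks for λ = -1.
Step 2 — from the minimal polynomial, the factor (x + 1) tells us the largest block for λ = -1 has size 1.
Step 3 — with total size 2, 2 blocks, and largest block 1, the block sizes (in nonincreasing order) are [1, 1].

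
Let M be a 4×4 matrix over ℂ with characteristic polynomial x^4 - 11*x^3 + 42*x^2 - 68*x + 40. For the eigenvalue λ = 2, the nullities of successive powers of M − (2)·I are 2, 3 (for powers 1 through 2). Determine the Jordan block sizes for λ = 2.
Block sizes for λ = 2: [2, 1]

From the dimensions of kernels of powers, the number of Jordan blocks of size at least j is d_j − d_{j−1} where d_j = dim ker(N^j) (with d_0 = 0). Computing the differences gives [2, 1].
The number of blocks of size exactly k is (#blocks of size ≥ k) − (#blocks of size ≥ k + 1), so the partition is: 1 block(s) of size 1, 1 block(s) of size 2.
In nonincreasing order the block sizes are [2, 1].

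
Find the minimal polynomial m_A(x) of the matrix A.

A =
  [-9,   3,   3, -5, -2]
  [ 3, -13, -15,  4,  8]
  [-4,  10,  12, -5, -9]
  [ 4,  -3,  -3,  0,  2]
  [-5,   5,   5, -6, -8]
x^4 + 13*x^3 + 45*x^2 - 25*x - 250

The characteristic polynomial is χ_A(x) = (x - 2)*(x + 5)^4, so the eigenvalues are known. The minimal polynomial is
  m_A(x) = Π_λ (x − λ)^{k_λ}
where k_λ is the size of the *largest* Jordan block for λ (equivalently, the smallest k with (A − λI)^k v = 0 for every generalised eigenvector v of λ).

  λ = -5: largest Jordan block has size 3, contributing (x + 5)^3
  λ = 2: largest Jordan block has size 1, contributing (x − 2)

So m_A(x) = (x - 2)*(x + 5)^3 = x^4 + 13*x^3 + 45*x^2 - 25*x - 250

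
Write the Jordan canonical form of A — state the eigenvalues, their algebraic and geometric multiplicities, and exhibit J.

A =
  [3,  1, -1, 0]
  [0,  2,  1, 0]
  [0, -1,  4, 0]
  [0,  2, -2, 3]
J_2(3) ⊕ J_1(3) ⊕ J_1(3)

The characteristic polynomial is
  det(x·I − A) = x^4 - 12*x^3 + 54*x^2 - 108*x + 81 = (x - 3)^4

Eigenvalues and multiplicities (the geometric multiplicity of λ is n − rank(A − λI), which equals the number of Jordan blocks for λ):
  λ = 3: algebraic multiplicity = 4, geometric multiplicity = 3

Determining the block sizes for each eigenvalue:
  λ = 3: 3 blocks summing to 4 forces exactly one block of size 2 and the rest size 1 → block sizes [2, 1, 1]

Assembling the blocks gives a Jordan form
J =
  [3, 1, 0, 0]
  [0, 3, 0, 0]
  [0, 0, 3, 0]
  [0, 0, 0, 3]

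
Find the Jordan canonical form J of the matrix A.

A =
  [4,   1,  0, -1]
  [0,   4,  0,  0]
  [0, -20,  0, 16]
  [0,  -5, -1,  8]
J_3(4) ⊕ J_1(4)

The characteristic polynomial is
  det(x·I − A) = x^4 - 16*x^3 + 96*x^2 - 256*x + 256 = (x - 4)^4

Eigenvalues and multiplicities (the geometric multiplicity of λ is n − rank(A − λI), which equals the number of Jordan blocks for λ):
  λ = 4: algebraic multiplicity = 4, geometric multiplicity = 2

Determining the block sizes for each eigenvalue:
  λ = 4: with am = 4 and gm = 2, the partition is not yet determined (e.g. several partitions of 4 into 2 parts exist). Let N = A − (4)·I. Computing rank(N^1) = 2, rank(N^2) = 1, rank(N^3) = 0; the number of blocks of size ≥ j is rank(N^{j−1}) − rank(N^j), giving [2, 1, 1]. So we have 1 block(s) of size 3, 1 block(s) of size 1 → block sizes [3, 1]

Assembling the blocks gives a Jordan form
J =
  [4, 1, 0, 0]
  [0, 4, 1, 0]
  [0, 0, 4, 0]
  [0, 0, 0, 4]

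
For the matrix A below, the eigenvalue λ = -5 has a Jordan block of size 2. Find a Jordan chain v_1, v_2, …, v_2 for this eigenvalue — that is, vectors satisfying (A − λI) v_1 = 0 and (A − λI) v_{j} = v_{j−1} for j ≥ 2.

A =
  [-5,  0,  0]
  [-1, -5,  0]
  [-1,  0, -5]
A Jordan chain for λ = -5 of length 2:
v_1 = (0, -1, -1)ᵀ
v_2 = (1, 0, 0)ᵀ

Let N = A − (-5)·I. We want v_2 with N^2 v_2 = 0 but N^1 v_2 ≠ 0; then v_{j-1} := N · v_j for j = 2, …, 2.

Pick v_2 = (1, 0, 0)ᵀ.
Then v_1 = N · v_2 = (0, -1, -1)ᵀ.

Sanity check: (A − (-5)·I) v_1 = (0, 0, 0)ᵀ = 0. ✓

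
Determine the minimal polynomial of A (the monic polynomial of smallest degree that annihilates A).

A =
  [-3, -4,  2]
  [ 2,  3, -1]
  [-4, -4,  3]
x^2 - 2*x + 1

The characteristic polynomial is χ_A(x) = (x - 1)^3, so the eigenvalues are known. The minimal polynomial is
  m_A(x) = Π_λ (x − λ)^{k_λ}
where k_λ is the size of the *largest* Jordan block for λ (equivalently, the smallest k with (A − λI)^k v = 0 for every generalised eigenvector v of λ).

  λ = 1: largest Jordan block has size 2, contributing (x − 1)^2

So m_A(x) = (x - 1)^2 = x^2 - 2*x + 1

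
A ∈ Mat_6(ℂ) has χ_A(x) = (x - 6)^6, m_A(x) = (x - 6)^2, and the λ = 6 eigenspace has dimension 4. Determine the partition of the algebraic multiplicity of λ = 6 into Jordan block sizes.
Block sizes for λ = 6: [2, 2, 1, 1]

Step 1 — from the characteristic polynomial, algebraic multiplicity of λ = 6 is 6. From dim ker(A − (6)·I) = 4, there are exactly 4 Jordan blocks for λ = 6.
Step 2 — from the minimal polynomial, the factor (x − 6)^2 tells us the largest block for λ = 6 has size 2.
Step 3 — with total size 6, 4 blocks, and largest block 2, the block sizes (in nonincreasing order) are [2, 2, 1, 1].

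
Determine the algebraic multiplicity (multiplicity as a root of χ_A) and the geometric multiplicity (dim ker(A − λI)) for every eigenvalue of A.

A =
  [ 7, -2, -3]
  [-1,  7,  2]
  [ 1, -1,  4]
λ = 6: alg = 3, geom = 1

Step 1 — factor the characteristic polynomial to read off the algebraic multiplicities:
  χ_A(x) = (x - 6)^3

Step 2 — compute geometric multiplicities via the rank-nullity identity g(λ) = n − rank(A − λI):
  rank(A − (6)·I) = 2, so dim ker(A − (6)·I) = n − 2 = 1

Summary:
  λ = 6: algebraic multiplicity = 3, geometric multiplicity = 1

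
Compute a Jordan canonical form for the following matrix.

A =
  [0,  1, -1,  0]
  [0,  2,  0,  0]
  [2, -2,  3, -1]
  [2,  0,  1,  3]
J_3(2) ⊕ J_1(2)

The characteristic polynomial is
  det(x·I − A) = x^4 - 8*x^3 + 24*x^2 - 32*x + 16 = (x - 2)^4

Eigenvalues and multiplicities (the geometric multiplicity of λ is n − rank(A − λI), which equals the number of Jordan blocks for λ):
  λ = 2: algebraic multiplicity = 4, geometric multiplicity = 2

Determining the block sizes for each eigenvalue:
  λ = 2: with am = 4 and gm = 2, the partition is not yet determined (e.g. several partitions of 4 into 2 parts exist). Let N = A − (2)·I. Computing rank(N^1) = 2, rank(N^2) = 1, rank(N^3) = 0; the number of blocks of size ≥ j is rank(N^{j−1}) − rank(N^j), giving [2, 1, 1]. So we have 1 block(s) of size 3, 1 block(s) of size 1 → block sizes [3, 1]

Assembling the blocks gives a Jordan form
J =
  [2, 1, 0, 0]
  [0, 2, 1, 0]
  [0, 0, 2, 0]
  [0, 0, 0, 2]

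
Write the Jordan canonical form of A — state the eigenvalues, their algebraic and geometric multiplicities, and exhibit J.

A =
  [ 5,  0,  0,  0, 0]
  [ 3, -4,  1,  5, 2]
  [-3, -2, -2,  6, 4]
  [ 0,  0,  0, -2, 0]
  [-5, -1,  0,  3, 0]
J_3(-2) ⊕ J_1(-2) ⊕ J_1(5)

The characteristic polynomial is
  det(x·I − A) = x^5 + 3*x^4 - 16*x^3 - 88*x^2 - 144*x - 80 = (x - 5)*(x + 2)^4

Eigenvalues and multiplicities (the geometric multiplicity of λ is n − rank(A − λI), which equals the number of Jordan blocks for λ):
  λ = -2: algebraic multiplicity = 4, geometric multiplicity = 2
  λ = 5: algebraic multiplicity = 1, geometric multiplicity = 1

Determining the block sizes for each eigenvalue:
  λ = -2: with am = 4 and gm = 2, the partition is not yet determined (e.g. several partitions of 4 into 2 parts exist). Let N = A − (-2)·I. Computing rank(N^1) = 3, rank(N^2) = 2, rank(N^3) = 1; the number of blocks of size ≥ j is rank(N^{j−1}) − rank(N^j), giving [2, 1, 1]. So we have 1 block(s) of size 3, 1 block(s) of size 1 → block sizes [3, 1]
  λ = 5: one block (gm = 1), so the single block has size am = 1 → block sizes [1]

Assembling the blocks gives a Jordan form
J =
  [-2,  1,  0,  0, 0]
  [ 0, -2,  1,  0, 0]
  [ 0,  0, -2,  0, 0]
  [ 0,  0,  0, -2, 0]
  [ 0,  0,  0,  0, 5]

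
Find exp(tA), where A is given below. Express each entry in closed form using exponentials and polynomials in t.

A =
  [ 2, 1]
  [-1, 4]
e^{tA} =
  [-t*exp(3*t) + exp(3*t), t*exp(3*t)]
  [-t*exp(3*t), t*exp(3*t) + exp(3*t)]

Strategy: write A = P · J · P⁻¹ where J is a Jordan canonical form, so e^{tA} = P · e^{tJ} · P⁻¹, and e^{tJ} can be computed block-by-block.

A has Jordan form
J =
  [3, 1]
  [0, 3]
(up to reordering of blocks).

Per-block formulas:
  For a 2×2 Jordan block J_2(3): exp(t · J_2(3)) = e^(3t)·(I + t·N), where N is the 2×2 nilpotent shift.

After assembling e^{tJ} and conjugating by P, we get:

e^{tA} =
  [-t*exp(3*t) + exp(3*t), t*exp(3*t)]
  [-t*exp(3*t), t*exp(3*t) + exp(3*t)]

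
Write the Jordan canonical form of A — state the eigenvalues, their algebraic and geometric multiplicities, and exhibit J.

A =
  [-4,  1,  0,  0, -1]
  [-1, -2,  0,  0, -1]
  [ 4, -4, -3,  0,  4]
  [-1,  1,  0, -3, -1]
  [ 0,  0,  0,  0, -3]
J_2(-3) ⊕ J_1(-3) ⊕ J_1(-3) ⊕ J_1(-3)

The characteristic polynomial is
  det(x·I − A) = x^5 + 15*x^4 + 90*x^3 + 270*x^2 + 405*x + 243 = (x + 3)^5

Eigenvalues and multiplicities (the geometric multiplicity of λ is n − rank(A − λI), which equals the number of Jordan blocks for λ):
  λ = -3: algebraic multiplicity = 5, geometric multiplicity = 4

Determining the block sizes for each eigenvalue:
  λ = -3: 4 blocks summing to 5 forces exactly one block of size 2 and the rest size 1 → block sizes [2, 1, 1, 1]

Assembling the blocks gives a Jordan form
J =
  [-3,  1,  0,  0,  0]
  [ 0, -3,  0,  0,  0]
  [ 0,  0, -3,  0,  0]
  [ 0,  0,  0, -3,  0]
  [ 0,  0,  0,  0, -3]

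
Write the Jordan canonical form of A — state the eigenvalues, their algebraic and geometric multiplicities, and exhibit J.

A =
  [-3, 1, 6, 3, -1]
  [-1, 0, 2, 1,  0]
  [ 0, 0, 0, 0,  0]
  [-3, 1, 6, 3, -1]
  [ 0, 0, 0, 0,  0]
J_3(0) ⊕ J_1(0) ⊕ J_1(0)

The characteristic polynomial is
  det(x·I − A) = x^5

Eigenvalues and multiplicities (the geometric multiplicity of λ is n − rank(A − λI), which equals the number of Jordan blocks for λ):
  λ = 0: algebraic multiplicity = 5, geometric multiplicity = 3

Determining the block sizes for each eigenvalue:
  λ = 0: with am = 5 and gm = 3, the partition is not yet determined (e.g. several partitions of 5 into 3 parts exist). Let N = A − (0)·I. Computing rank(N^1) = 2, rank(N^2) = 1, rank(N^3) = 0; the number of blocks of size ≥ j is rank(N^{j−1}) − rank(N^j), giving [3, 1, 1]. So we have 1 block(s) of size 3, 2 block(s) of size 1 → block sizes [3, 1, 1]

Assembling the blocks gives a Jordan form
J =
  [0, 1, 0, 0, 0]
  [0, 0, 1, 0, 0]
  [0, 0, 0, 0, 0]
  [0, 0, 0, 0, 0]
  [0, 0, 0, 0, 0]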